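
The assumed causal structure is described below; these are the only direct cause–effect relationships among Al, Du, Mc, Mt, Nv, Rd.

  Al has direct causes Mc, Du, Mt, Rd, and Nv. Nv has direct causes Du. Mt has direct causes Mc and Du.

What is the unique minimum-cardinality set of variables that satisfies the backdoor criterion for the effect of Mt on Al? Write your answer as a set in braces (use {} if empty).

{Du, Mc}

Variables eligible for adjustment (non-descendants of Mt, excluding Mt and Al): {Du, Mc, Nv, Rd}.
Backdoor paths from Mt to Al:
  P1: Mt <- Mc -> Al
  P2: Mt <- Du -> Nv -> Al
  P3: Mt <- Du -> Al
The empty set is not sufficient: P1 (Mt <- Mc -> Al) has no collider blocking it and no conditioned non-collider, so it is open.
Try {Du, Mc}:
  P1: blocked at fork node Mc ∈ conditioning set.
  P2: blocked at fork node Du ∈ conditioning set.
  P3: blocked at fork node Du ∈ conditioning set.
{Du, Mc} contains no descendant of Mt and blocks every backdoor path.
Every element of {Du, Mc} is needed (dropping Du leaves P2 open; dropping Mc leaves P1 open), so no proper subset is valid.
Among all size-2 subsets of the eligible variables, only {Du, Mc} blocks every backdoor path, so it is the unique smallest valid adjustment set.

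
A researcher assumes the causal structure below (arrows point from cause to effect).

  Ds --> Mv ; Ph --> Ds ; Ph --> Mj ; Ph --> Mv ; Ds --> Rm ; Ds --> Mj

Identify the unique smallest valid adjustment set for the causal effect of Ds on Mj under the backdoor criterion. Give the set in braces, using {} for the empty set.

Variables eligible for adjustment (non-descendants of Ds, excluding Ds and Mj): {Ph}.
Backdoor paths from Ds to Mj:
  P1: Ds <- Ph -> Mj
The empty set is not sufficient: P1 (Ds <- Ph -> Mj) has no collider blocking it and no conditioned non-collider, so it is open.
Try {Ph}:
  P1: blocked at fork node Ph ∈ conditioning set.
{Ph} contains no descendant of Ds and blocks every backdoor path.
{Ph} is the unique smallest valid adjustment set.

{Ph}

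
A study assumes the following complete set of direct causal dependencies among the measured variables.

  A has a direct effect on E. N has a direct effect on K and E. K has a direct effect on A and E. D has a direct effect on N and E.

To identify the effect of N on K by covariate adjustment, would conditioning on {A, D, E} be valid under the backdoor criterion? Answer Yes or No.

Backdoor paths from N to K (paths whose first edge points into N):
  P1: N <- D -> E <- K
  P2: N <- D -> E <- A <- K
Condition 1 (no descendant of N in the set): FAILS — A and E are descendants of N.
Condition 2 (every backdoor path blocked by {A, D, E}):
  P1: blocked at fork node D ∈ conditioning set.
  P2: blocked at fork node D ∈ conditioning set.
{A, D, E} does not satisfy the backdoor criterion.

No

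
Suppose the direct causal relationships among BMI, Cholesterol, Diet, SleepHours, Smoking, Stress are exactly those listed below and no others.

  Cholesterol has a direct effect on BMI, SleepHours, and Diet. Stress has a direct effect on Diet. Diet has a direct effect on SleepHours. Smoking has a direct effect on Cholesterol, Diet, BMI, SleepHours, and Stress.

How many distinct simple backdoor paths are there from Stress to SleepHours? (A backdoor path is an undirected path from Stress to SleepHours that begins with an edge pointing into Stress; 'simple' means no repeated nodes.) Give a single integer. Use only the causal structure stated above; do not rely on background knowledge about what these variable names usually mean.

A backdoor path from Stress to SleepHours is any simple undirected path whose first edge points into Stress (i.e. leaves Stress via a parent).
Parents of Stress: {Smoking}.
Enumerating:
  P1: Stress <- Smoking -> Cholesterol -> Diet -> SleepHours
  P2: Stress <- Smoking -> Cholesterol -> SleepHours
  P3: Stress <- Smoking -> BMI <- Cholesterol -> Diet -> SleepHours
  P4: Stress <- Smoking -> BMI <- Cholesterol -> SleepHours
  P5: Stress <- Smoking -> Diet <- Cholesterol -> SleepHours
  P6: Stress <- Smoking -> Diet -> SleepHours
  P7: Stress <- Smoking -> SleepHours
That exhausts the simple backdoor paths. Count: 7.

7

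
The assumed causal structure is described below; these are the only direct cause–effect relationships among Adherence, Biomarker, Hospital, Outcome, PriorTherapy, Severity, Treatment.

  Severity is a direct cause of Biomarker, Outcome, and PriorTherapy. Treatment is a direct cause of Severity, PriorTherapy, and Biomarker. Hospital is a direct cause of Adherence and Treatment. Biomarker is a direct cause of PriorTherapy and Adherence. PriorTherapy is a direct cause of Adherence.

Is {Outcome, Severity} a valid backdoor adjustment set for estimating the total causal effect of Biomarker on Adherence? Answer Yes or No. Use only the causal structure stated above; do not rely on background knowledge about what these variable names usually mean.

No

Backdoor paths from Biomarker to Adherence (paths whose first edge points into Biomarker):
  P1: Biomarker <- Treatment <- Hospital -> Adherence
  P2: Biomarker <- Treatment -> Severity -> PriorTherapy -> Adherence
  P3: Biomarker <- Treatment -> PriorTherapy -> Adherence
  P4: Biomarker <- Severity <- Treatment <- Hospital -> Adherence
  P5: Biomarker <- Severity <- Treatment -> PriorTherapy -> Adherence
  P6: Biomarker <- Severity -> PriorTherapy <- Treatment <- Hospital -> Adherence
  P7: Biomarker <- Severity -> PriorTherapy -> Adherence
Condition 1 (no descendant of Biomarker in the set): holds — descendants of Biomarker are {Adherence, PriorTherapy}; none are in {Outcome, Severity}.
Condition 2 (every backdoor path blocked by {Outcome, Severity}):
  P1: open — no interior node is in the conditioning set.
  P2: blocked at chain node Severity ∈ conditioning set.
  P3: open — no interior node is in the conditioning set.
  P4: blocked at chain node Severity ∈ conditioning set.
  P5: blocked at chain node Severity ∈ conditioning set.
  P6: blocked at fork node Severity ∈ conditioning set.
  P7: blocked at fork node Severity ∈ conditioning set.
{Outcome, Severity} does not satisfy the backdoor criterion.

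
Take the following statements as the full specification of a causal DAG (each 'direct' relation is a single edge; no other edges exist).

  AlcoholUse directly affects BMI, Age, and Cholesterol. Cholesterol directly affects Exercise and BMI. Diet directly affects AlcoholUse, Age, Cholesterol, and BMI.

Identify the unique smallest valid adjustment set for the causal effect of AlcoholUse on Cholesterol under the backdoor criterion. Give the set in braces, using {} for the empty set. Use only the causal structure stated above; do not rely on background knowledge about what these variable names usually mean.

Variables eligible for adjustment (non-descendants of AlcoholUse, excluding AlcoholUse and Cholesterol): {Diet}.
Backdoor paths from AlcoholUse to Cholesterol:
  P1: AlcoholUse <- Diet -> Cholesterol
  P2: AlcoholUse <- Diet -> BMI <- Cholesterol
The empty set is not sufficient: P1 (AlcoholUse <- Diet -> Cholesterol) has no collider blocking it and no conditioned non-collider, so it is open.
Try {Diet}:
  P1: blocked at fork node Diet ∈ conditioning set.
  P2: blocked at fork node Diet ∈ conditioning set.
{Diet} contains no descendant of AlcoholUse and blocks every backdoor path.
{Diet} is the unique smallest valid adjustment set.

{Diet}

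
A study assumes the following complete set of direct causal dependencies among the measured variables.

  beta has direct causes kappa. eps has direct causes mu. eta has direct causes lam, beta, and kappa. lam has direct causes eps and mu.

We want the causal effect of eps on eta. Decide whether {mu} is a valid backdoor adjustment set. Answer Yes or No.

Backdoor paths from eps to eta (paths whose first edge points into eps):
  P1: eps <- mu -> lam -> eta
Condition 1 (no descendant of eps in the set): holds — descendants of eps are {eta, lam}; none are in {mu}.
Condition 2 (every backdoor path blocked by {mu}):
  P1: blocked at fork node mu ∈ conditioning set.
{mu} satisfies the backdoor criterion.

Yes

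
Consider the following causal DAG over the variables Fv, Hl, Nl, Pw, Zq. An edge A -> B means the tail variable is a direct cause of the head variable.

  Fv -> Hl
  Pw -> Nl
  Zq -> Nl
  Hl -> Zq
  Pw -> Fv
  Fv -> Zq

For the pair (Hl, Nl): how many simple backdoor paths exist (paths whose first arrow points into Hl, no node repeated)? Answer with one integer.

A backdoor path from Hl to Nl is any simple undirected path whose first edge points into Hl (i.e. leaves Hl via a parent).
Parents of Hl: {Fv}.
Enumerating:
  P1: Hl <- Fv <- Pw -> Nl
  P2: Hl <- Fv -> Zq -> Nl
That exhausts the simple backdoor paths. Count: 2.

2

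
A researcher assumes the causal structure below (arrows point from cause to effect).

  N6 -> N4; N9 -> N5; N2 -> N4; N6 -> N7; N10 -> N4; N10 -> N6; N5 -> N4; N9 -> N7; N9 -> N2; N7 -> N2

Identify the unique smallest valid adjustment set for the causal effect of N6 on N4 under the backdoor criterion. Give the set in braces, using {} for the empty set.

{N10}

Variables eligible for adjustment (non-descendants of N6, excluding N6 and N4): {N10, N5, N9}.
Backdoor paths from N6 to N4:
  P1: N6 <- N10 -> N4
The empty set is not sufficient: P1 (N6 <- N10 -> N4) has no collider blocking it and no conditioned non-collider, so it is open.
Try {N10}:
  P1: blocked at fork node N10 ∈ conditioning set.
{N10} contains no descendant of N6 and blocks every backdoor path.
No other singleton works — e.g. {N9} leaves P1 open — so {N10} is the unique smallest valid adjustment set.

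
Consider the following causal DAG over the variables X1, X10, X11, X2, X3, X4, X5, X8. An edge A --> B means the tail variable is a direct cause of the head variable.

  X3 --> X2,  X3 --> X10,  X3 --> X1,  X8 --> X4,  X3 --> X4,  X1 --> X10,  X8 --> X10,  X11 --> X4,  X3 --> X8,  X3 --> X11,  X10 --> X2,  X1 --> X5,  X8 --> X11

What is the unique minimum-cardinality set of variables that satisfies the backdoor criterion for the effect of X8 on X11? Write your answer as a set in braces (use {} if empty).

Variables eligible for adjustment (non-descendants of X8, excluding X8 and X11): {X1, X3, X5}.
Backdoor paths from X8 to X11:
  P1: X8 <- X3 -> X11
  P2: X8 <- X3 -> X4 <- X11
The empty set is not sufficient: P1 (X8 <- X3 -> X11) has no collider blocking it and no conditioned non-collider, so it is open.
Try {X3}:
  P1: blocked at fork node X3 ∈ conditioning set.
  P2: blocked at fork node X3 ∈ conditioning set.
{X3} contains no descendant of X8 and blocks every backdoor path.
No other singleton works — e.g. {X1} leaves P1 open — so {X3} is the unique smallest valid adjustment set.

{X3}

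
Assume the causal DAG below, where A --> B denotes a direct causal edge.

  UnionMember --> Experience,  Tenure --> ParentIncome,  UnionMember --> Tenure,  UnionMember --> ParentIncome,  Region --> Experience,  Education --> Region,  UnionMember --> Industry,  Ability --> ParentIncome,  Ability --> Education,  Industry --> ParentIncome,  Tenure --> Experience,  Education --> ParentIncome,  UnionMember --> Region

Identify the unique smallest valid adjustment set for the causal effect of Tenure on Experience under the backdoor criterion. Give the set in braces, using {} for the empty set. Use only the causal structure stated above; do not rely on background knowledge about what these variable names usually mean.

{UnionMember}

Variables eligible for adjustment (non-descendants of Tenure, excluding Tenure and Experience): {Ability, Education, Industry, Region, UnionMember}.
Backdoor paths from Tenure to Experience:
  P1: Tenure <- UnionMember -> Region -> Experience
  P2: Tenure <- UnionMember -> Experience
  P3: Tenure <- UnionMember -> Industry -> ParentIncome <- Ability -> Education -> Region -> Experience
  P4: Tenure <- UnionMember -> Industry -> ParentIncome <- Education -> Region -> Experience
  P5: Tenure <- UnionMember -> ParentIncome <- Ability -> Education -> Region -> Experience
  P6: Tenure <- UnionMember -> ParentIncome <- Education -> Region -> Experience
The empty set is not sufficient: P1 (Tenure <- UnionMember -> Region -> Experience) has no collider blocking it and no conditioned non-collider, so it is open.
Try {UnionMember}:
  P1: blocked at fork node UnionMember ∈ conditioning set.
  P2: blocked at fork node UnionMember ∈ conditioning set.
  P3: blocked at fork node UnionMember ∈ conditioning set.
  P4: blocked at fork node UnionMember ∈ conditioning set.
  P5: blocked at fork node UnionMember ∈ conditioning set.
  P6: blocked at fork node UnionMember ∈ conditioning set.
{UnionMember} contains no descendant of Tenure and blocks every backdoor path.
No other singleton works — e.g. {Ability} leaves P1 open — so {UnionMember} is the unique smallest valid adjustment set.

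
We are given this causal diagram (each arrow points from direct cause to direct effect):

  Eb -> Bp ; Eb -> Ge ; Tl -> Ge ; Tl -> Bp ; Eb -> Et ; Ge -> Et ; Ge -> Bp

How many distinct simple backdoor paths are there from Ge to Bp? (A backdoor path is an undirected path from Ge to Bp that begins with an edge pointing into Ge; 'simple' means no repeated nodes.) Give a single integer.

2

A backdoor path from Ge to Bp is any simple undirected path whose first edge points into Ge (i.e. leaves Ge via a parent).
Parents of Ge: {Eb, Tl}.
Enumerating:
  P1: Ge <- Tl -> Bp
  P2: Ge <- Eb -> Bp
That exhausts the simple backdoor paths. Count: 2.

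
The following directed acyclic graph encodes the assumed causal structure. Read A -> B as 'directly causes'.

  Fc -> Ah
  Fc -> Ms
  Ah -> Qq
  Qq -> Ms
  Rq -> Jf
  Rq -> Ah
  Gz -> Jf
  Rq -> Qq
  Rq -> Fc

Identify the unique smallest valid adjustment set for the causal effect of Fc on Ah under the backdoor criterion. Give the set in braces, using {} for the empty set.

Variables eligible for adjustment (non-descendants of Fc, excluding Fc and Ah): {Gz, Jf, Rq}.
Backdoor paths from Fc to Ah:
  P1: Fc <- Rq -> Ah
  P2: Fc <- Rq -> Qq <- Ah
The empty set is not sufficient: P1 (Fc <- Rq -> Ah) has no collider blocking it and no conditioned non-collider, so it is open.
Try {Rq}:
  P1: blocked at fork node Rq ∈ conditioning set.
  P2: blocked at fork node Rq ∈ conditioning set.
{Rq} contains no descendant of Fc and blocks every backdoor path.
No other singleton works — e.g. {Gz} leaves P1 open — so {Rq} is the unique smallest valid adjustment set.

{Rq}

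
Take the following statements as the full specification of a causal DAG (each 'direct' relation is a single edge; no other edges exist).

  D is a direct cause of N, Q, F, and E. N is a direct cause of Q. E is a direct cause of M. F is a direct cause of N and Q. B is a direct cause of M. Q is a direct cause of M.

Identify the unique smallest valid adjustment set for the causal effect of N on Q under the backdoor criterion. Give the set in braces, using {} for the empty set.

Variables eligible for adjustment (non-descendants of N, excluding N and Q): {B, D, E, F}.
Backdoor paths from N to Q:
  P1: N <- D -> F -> Q
  P2: N <- D -> E -> M <- Q
  P3: N <- D -> Q
  P4: N <- F <- D -> E -> M <- Q
  P5: N <- F <- D -> Q
  P6: N <- F -> Q
The empty set is not sufficient: P1 (N <- D -> F -> Q) has no collider blocking it and no conditioned non-collider, so it is open.
Try {D, F}:
  P1: blocked at fork node D ∈ conditioning set.
  P2: blocked at fork node D ∈ conditioning set.
  P3: blocked at fork node D ∈ conditioning set.
  P4: blocked at chain node F ∈ conditioning set.
  P5: blocked at chain node F ∈ conditioning set.
  P6: blocked at fork node F ∈ conditioning set.
{D, F} contains no descendant of N and blocks every backdoor path.
Every element of {D, F} is needed (dropping D leaves P3 open; dropping F leaves P6 open), so no proper subset is valid.
Among all size-2 subsets of the eligible variables, only {D, F} blocks every backdoor path, so it is the unique smallest valid adjustment set.

{D, F}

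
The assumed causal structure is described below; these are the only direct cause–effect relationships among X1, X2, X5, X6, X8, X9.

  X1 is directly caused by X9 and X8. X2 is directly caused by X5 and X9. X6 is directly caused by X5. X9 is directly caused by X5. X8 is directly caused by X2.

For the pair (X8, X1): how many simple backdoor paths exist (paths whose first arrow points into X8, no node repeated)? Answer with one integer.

2

A backdoor path from X8 to X1 is any simple undirected path whose first edge points into X8 (i.e. leaves X8 via a parent).
Parents of X8: {X2}.
Enumerating:
  P1: X8 <- X2 <- X5 -> X9 -> X1
  P2: X8 <- X2 <- X9 -> X1
That exhausts the simple backdoor paths. Count: 2.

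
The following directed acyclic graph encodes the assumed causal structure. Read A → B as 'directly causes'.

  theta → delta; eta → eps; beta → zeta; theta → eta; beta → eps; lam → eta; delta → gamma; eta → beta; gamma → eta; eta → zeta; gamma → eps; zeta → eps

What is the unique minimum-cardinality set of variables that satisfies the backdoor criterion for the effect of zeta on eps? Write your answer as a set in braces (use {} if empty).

Variables eligible for adjustment (non-descendants of zeta, excluding zeta and eps): {beta, delta, eta, gamma, lam, theta}.
Backdoor paths from zeta to eps:
  P1: zeta <- eta <- theta -> delta -> gamma -> eps
  P2: zeta <- eta <- gamma -> eps
  P3: zeta <- eta -> beta -> eps
  P4: zeta <- eta -> eps
  P5: zeta <- beta <- eta <- theta -> delta -> gamma -> eps
  P6: zeta <- beta <- eta <- gamma -> eps
  P7: zeta <- beta <- eta -> eps
  P8: zeta <- beta -> eps
The empty set is not sufficient: P1 (zeta <- eta <- theta -> delta -> gamma -> eps) has no collider blocking it and no conditioned non-collider, so it is open.
Try {beta, eta}:
  P1: blocked at chain node eta ∈ conditioning set.
  P2: blocked at chain node eta ∈ conditioning set.
  P3: blocked at fork node eta ∈ conditioning set.
  P4: blocked at fork node eta ∈ conditioning set.
  P5: blocked at chain node beta ∈ conditioning set.
  P6: blocked at chain node beta ∈ conditioning set.
  P7: blocked at chain node beta ∈ conditioning set.
  P8: blocked at fork node beta ∈ conditioning set.
{beta, eta} contains no descendant of zeta and blocks every backdoor path.
Every element of {beta, eta} is needed (dropping beta leaves P8 open; dropping eta leaves P1 open), so no proper subset is valid.
Among all size-2 subsets of the eligible variables, only {beta, eta} blocks every backdoor path, so it is the unique smallest valid adjustment set.

{beta, eta}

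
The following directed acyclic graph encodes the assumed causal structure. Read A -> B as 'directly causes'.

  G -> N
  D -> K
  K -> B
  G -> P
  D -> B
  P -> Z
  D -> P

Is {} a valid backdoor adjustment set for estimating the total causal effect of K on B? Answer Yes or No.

Backdoor paths from K to B (paths whose first edge points into K):
  P1: K <- D -> B
Condition 1 (no descendant of K in the set): holds — descendants of K are {B}; none are in {}.
Condition 2 (every backdoor path blocked by {}):
  P1: open — no interior node is in the conditioning set.
{} does not satisfy the backdoor criterion.

No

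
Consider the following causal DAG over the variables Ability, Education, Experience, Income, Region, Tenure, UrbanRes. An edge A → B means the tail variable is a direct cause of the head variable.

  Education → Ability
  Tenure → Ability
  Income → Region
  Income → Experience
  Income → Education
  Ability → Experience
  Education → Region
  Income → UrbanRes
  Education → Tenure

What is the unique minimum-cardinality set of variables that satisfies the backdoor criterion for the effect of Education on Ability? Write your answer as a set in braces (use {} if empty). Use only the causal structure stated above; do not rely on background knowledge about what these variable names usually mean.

Variables eligible for adjustment (non-descendants of Education, excluding Education and Ability): {Income, UrbanRes}.
Backdoor paths from Education to Ability:
  P1: Education <- Income -> Experience <- Ability
Each backdoor path contains an unconditioned collider, so every path is already blocked with the empty conditioning set:
  P1: blocked at collider Experience (neither it nor any descendant is in the conditioning set).
The empty set is therefore the unique smallest valid set.

{}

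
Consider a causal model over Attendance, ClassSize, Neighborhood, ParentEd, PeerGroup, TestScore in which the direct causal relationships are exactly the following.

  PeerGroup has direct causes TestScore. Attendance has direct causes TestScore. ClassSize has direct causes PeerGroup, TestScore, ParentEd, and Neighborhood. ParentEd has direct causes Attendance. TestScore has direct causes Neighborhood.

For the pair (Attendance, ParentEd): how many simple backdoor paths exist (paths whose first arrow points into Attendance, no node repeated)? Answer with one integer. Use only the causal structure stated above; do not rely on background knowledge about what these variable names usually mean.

A backdoor path from Attendance to ParentEd is any simple undirected path whose first edge points into Attendance (i.e. leaves Attendance via a parent).
Parents of Attendance: {TestScore}.
Enumerating:
  P1: Attendance <- TestScore <- Neighborhood -> ClassSize <- ParentEd
  P2: Attendance <- TestScore -> PeerGroup -> ClassSize <- ParentEd
  P3: Attendance <- TestScore -> ClassSize <- ParentEd
That exhausts the simple backdoor paths. Count: 3.

3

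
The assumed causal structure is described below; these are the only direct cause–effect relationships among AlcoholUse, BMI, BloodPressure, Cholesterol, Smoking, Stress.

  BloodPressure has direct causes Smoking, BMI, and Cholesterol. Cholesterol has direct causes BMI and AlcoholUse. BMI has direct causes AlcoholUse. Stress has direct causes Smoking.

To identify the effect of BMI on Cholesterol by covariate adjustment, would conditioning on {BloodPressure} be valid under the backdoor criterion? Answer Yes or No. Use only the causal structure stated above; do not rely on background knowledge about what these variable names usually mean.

Backdoor paths from BMI to Cholesterol (paths whose first edge points into BMI):
  P1: BMI <- AlcoholUse -> Cholesterol
Condition 1 (no descendant of BMI in the set): FAILS — BloodPressure is a descendant of BMI.
Condition 2 (every backdoor path blocked by {BloodPressure}):
  P1: open — no interior node is in the conditioning set.
{BloodPressure} does not satisfy the backdoor criterion.

No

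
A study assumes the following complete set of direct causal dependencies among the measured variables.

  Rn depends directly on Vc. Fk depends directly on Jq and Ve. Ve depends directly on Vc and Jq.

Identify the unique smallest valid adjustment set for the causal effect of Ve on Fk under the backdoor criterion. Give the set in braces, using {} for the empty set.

{Jq}

Variables eligible for adjustment (non-descendants of Ve, excluding Ve and Fk): {Jq, Rn, Vc}.
Backdoor paths from Ve to Fk:
  P1: Ve <- Jq -> Fk
The empty set is not sufficient: P1 (Ve <- Jq -> Fk) has no collider blocking it and no conditioned non-collider, so it is open.
Try {Jq}:
  P1: blocked at fork node Jq ∈ conditioning set.
{Jq} contains no descendant of Ve and blocks every backdoor path.
No other singleton works — e.g. {Vc} leaves P1 open — so {Jq} is the unique smallest valid adjustment set.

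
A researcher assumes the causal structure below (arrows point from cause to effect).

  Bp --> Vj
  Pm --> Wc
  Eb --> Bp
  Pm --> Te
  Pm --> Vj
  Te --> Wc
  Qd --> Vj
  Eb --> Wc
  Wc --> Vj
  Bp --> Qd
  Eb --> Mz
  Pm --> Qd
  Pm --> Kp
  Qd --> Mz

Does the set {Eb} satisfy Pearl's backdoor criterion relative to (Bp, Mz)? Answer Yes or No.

Yes

Backdoor paths from Bp to Mz (paths whose first edge points into Bp):
  P1: Bp <- Eb -> Mz
  P2: Bp <- Eb -> Wc <- Pm -> Qd -> Mz
  P3: Bp <- Eb -> Wc <- Pm -> Vj <- Qd -> Mz
  P4: Bp <- Eb -> Wc <- Te <- Pm -> Qd -> Mz
  P5: Bp <- Eb -> Wc <- Te <- Pm -> Vj <- Qd -> Mz
  P6: Bp <- Eb -> Wc -> Vj <- Pm -> Qd -> Mz
  P7: Bp <- Eb -> Wc -> Vj <- Qd -> Mz
Condition 1 (no descendant of Bp in the set): holds — descendants of Bp are {Mz, Qd, Vj}; none are in {Eb}.
Condition 2 (every backdoor path blocked by {Eb}):
  P1: blocked at fork node Eb ∈ conditioning set.
  P2: blocked at fork node Eb ∈ conditioning set.
  P3: blocked at fork node Eb ∈ conditioning set.
  P4: blocked at fork node Eb ∈ conditioning set.
  P5: blocked at fork node Eb ∈ conditioning set.
  P6: blocked at fork node Eb ∈ conditioning set.
  P7: blocked at fork node Eb ∈ conditioning set.
{Eb} satisfies the backdoor criterion.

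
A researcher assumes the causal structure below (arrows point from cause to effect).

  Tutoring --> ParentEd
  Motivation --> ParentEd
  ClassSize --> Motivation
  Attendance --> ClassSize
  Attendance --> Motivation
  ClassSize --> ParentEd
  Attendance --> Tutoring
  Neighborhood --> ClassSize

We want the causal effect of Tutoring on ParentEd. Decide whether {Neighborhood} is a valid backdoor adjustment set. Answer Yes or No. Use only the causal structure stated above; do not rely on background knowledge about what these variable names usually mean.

Backdoor paths from Tutoring to ParentEd (paths whose first edge points into Tutoring):
  P1: Tutoring <- Attendance -> ClassSize -> Motivation -> ParentEd
  P2: Tutoring <- Attendance -> ClassSize -> ParentEd
  P3: Tutoring <- Attendance -> Motivation <- ClassSize -> ParentEd
  P4: Tutoring <- Attendance -> Motivation -> ParentEd
Condition 1 (no descendant of Tutoring in the set): holds — descendants of Tutoring are {ParentEd}; none are in {Neighborhood}.
Condition 2 (every backdoor path blocked by {Neighborhood}):
  P1: open — no interior node is in the conditioning set.
  P2: open — no interior node is in the conditioning set.
  P3: blocked at collider Motivation (neither it nor any descendant is in the conditioning set).
  P4: open — no interior node is in the conditioning set.
{Neighborhood} does not satisfy the backdoor criterion.

No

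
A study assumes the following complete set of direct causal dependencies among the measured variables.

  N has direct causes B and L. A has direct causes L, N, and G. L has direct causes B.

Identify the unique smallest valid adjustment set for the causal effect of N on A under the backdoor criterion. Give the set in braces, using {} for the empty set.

{L}

Variables eligible for adjustment (non-descendants of N, excluding N and A): {B, G, L}.
Backdoor paths from N to A:
  P1: N <- B -> L -> A
  P2: N <- L -> A
The empty set is not sufficient: P1 (N <- B -> L -> A) has no collider blocking it and no conditioned non-collider, so it is open.
Try {L}:
  P1: blocked at chain node L ∈ conditioning set.
  P2: blocked at fork node L ∈ conditioning set.
{L} contains no descendant of N and blocks every backdoor path.
No other singleton works — e.g. {B} leaves P2 open — so {L} is the unique smallest valid adjustment set.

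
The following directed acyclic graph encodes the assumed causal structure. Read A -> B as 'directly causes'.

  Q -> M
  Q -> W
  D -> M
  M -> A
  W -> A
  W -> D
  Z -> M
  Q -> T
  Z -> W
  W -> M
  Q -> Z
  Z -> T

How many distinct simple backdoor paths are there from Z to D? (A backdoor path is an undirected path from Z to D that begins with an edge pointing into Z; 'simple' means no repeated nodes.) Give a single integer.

6

A backdoor path from Z to D is any simple undirected path whose first edge points into Z (i.e. leaves Z via a parent).
Parents of Z: {Q}.
Enumerating:
  P1: Z <- Q -> W -> D
  P2: Z <- Q -> W -> M <- D
  P3: Z <- Q -> W -> A <- M <- D
  P4: Z <- Q -> M <- W -> D
  P5: Z <- Q -> M <- D
  P6: Z <- Q -> M -> A <- W -> D
That exhausts the simple backdoor paths. Count: 6.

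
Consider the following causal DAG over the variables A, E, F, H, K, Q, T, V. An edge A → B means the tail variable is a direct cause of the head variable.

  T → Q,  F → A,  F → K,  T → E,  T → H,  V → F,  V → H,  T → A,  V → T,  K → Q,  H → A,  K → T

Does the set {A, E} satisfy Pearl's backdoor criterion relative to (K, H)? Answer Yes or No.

Backdoor paths from K to H (paths whose first edge points into K):
  P1: K <- F <- V -> T -> H
  P2: K <- F <- V -> T -> A <- H
  P3: K <- F <- V -> H
  P4: K <- F -> A <- T <- V -> H
  P5: K <- F -> A <- T -> H
  P6: K <- F -> A <- H
Condition 1 (no descendant of K in the set): FAILS — A and E are descendants of K.
Condition 2 (every backdoor path blocked by {A, E}):
  P1: open — no interior node is in the conditioning set.
  P2: open — collider(s) A are conditioned on (or have a conditioned descendant) and no non-collider on the path is in the set.
  P3: open — no interior node is in the conditioning set.
  P4: open — collider(s) A are conditioned on (or have a conditioned descendant) and no non-collider on the path is in the set.
  P5: open — collider(s) A are conditioned on (or have a conditioned descendant) and no non-collider on the path is in the set.
  P6: open — collider(s) A are conditioned on (or have a conditioned descendant) and no non-collider on the path is in the set.
{A, E} does not satisfy the backdoor criterion.

No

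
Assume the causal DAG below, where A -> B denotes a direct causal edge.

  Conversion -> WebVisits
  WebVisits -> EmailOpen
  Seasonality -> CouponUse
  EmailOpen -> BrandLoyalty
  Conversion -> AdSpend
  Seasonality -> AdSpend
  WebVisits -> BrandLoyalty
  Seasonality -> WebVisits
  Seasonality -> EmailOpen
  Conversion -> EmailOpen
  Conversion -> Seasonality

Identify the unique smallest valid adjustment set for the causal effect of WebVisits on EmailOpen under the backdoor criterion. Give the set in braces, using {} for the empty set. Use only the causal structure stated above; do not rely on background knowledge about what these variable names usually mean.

{Conversion, Seasonality}

Variables eligible for adjustment (non-descendants of WebVisits, excluding WebVisits and EmailOpen): {AdSpend, Conversion, CouponUse, Seasonality}.
Backdoor paths from WebVisits to EmailOpen:
  P1: WebVisits <- Conversion -> Seasonality -> EmailOpen
  P2: WebVisits <- Conversion -> AdSpend <- Seasonality -> EmailOpen
  P3: WebVisits <- Conversion -> EmailOpen
  P4: WebVisits <- Seasonality <- Conversion -> EmailOpen
  P5: WebVisits <- Seasonality -> AdSpend <- Conversion -> EmailOpen
  P6: WebVisits <- Seasonality -> EmailOpen
The empty set is not sufficient: P1 (WebVisits <- Conversion -> Seasonality -> EmailOpen) has no collider blocking it and no conditioned non-collider, so it is open.
Try {Conversion, Seasonality}:
  P1: blocked at fork node Conversion ∈ conditioning set.
  P2: blocked at fork node Conversion ∈ conditioning set.
  P3: blocked at fork node Conversion ∈ conditioning set.
  P4: blocked at chain node Seasonality ∈ conditioning set.
  P5: blocked at fork node Seasonality ∈ conditioning set.
  P6: blocked at fork node Seasonality ∈ conditioning set.
{Conversion, Seasonality} contains no descendant of WebVisits and blocks every backdoor path.
Every element of {Conversion, Seasonality} is needed (dropping Conversion leaves P3 open; dropping Seasonality leaves P6 open), so no proper subset is valid.
Among all size-2 subsets of the eligible variables, only {Conversion, Seasonality} blocks every backdoor path, so it is the unique smallest valid adjustment set.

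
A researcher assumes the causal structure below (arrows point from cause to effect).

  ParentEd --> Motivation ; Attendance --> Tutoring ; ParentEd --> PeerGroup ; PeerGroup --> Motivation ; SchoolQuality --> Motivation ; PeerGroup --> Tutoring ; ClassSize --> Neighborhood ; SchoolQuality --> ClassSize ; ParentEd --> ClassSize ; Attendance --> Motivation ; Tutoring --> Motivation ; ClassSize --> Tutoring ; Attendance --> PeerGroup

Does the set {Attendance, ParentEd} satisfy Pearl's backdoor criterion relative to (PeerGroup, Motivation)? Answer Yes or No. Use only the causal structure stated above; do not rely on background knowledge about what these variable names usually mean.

Backdoor paths from PeerGroup to Motivation (paths whose first edge points into PeerGroup):
  P1: PeerGroup <- ParentEd -> ClassSize <- SchoolQuality -> Motivation
  P2: PeerGroup <- ParentEd -> ClassSize -> Tutoring <- Attendance -> Motivation
  P3: PeerGroup <- ParentEd -> ClassSize -> Tutoring -> Motivation
  P4: PeerGroup <- ParentEd -> Motivation
  P5: PeerGroup <- Attendance -> Tutoring <- ClassSize <- ParentEd -> Motivation
  P6: PeerGroup <- Attendance -> Tutoring <- ClassSize <- SchoolQuality -> Motivation
  P7: PeerGroup <- Attendance -> Tutoring -> Motivation
  P8: PeerGroup <- Attendance -> Motivation
Condition 1 (no descendant of PeerGroup in the set): holds — descendants of PeerGroup are {Motivation, Tutoring}; none are in {Attendance, ParentEd}.
Condition 2 (every backdoor path blocked by {Attendance, ParentEd}):
  P1: blocked at fork node ParentEd ∈ conditioning set.
  P2: blocked at fork node ParentEd ∈ conditioning set.
  P3: blocked at fork node ParentEd ∈ conditioning set.
  P4: blocked at fork node ParentEd ∈ conditioning set.
  P5: blocked at fork node Attendance ∈ conditioning set.
  P6: blocked at fork node Attendance ∈ conditioning set.
  P7: blocked at fork node Attendance ∈ conditioning set.
  P8: blocked at fork node Attendance ∈ conditioning set.
{Attendance, ParentEd} satisfies the backdoor criterion.

Yes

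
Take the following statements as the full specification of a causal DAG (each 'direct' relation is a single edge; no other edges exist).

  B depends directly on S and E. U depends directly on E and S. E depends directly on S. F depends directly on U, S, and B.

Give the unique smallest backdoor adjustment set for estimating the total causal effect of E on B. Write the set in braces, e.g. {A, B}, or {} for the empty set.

{S}

Variables eligible for adjustment (non-descendants of E, excluding E and B): {S}.
Backdoor paths from E to B:
  P1: E <- S -> U -> F <- B
  P2: E <- S -> B
  P3: E <- S -> F <- B
The empty set is not sufficient: P2 (E <- S -> B) has no collider blocking it and no conditioned non-collider, so it is open.
Try {S}:
  P1: blocked at fork node S ∈ conditioning set.
  P2: blocked at fork node S ∈ conditioning set.
  P3: blocked at fork node S ∈ conditioning set.
{S} contains no descendant of E and blocks every backdoor path.
{S} is the unique smallest valid adjustment set.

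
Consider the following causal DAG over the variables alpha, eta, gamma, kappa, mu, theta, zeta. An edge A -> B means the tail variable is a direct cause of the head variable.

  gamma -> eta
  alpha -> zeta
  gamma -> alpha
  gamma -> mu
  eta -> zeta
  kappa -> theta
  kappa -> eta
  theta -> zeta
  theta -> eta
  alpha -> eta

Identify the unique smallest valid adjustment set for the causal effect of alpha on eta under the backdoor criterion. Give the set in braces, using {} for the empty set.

Variables eligible for adjustment (non-descendants of alpha, excluding alpha and eta): {gamma, kappa, mu, theta}.
Backdoor paths from alpha to eta:
  P1: alpha <- gamma -> eta
The empty set is not sufficient: P1 (alpha <- gamma -> eta) has no collider blocking it and no conditioned non-collider, so it is open.
Try {gamma}:
  P1: blocked at fork node gamma ∈ conditioning set.
{gamma} contains no descendant of alpha and blocks every backdoor path.
No other singleton works — e.g. {kappa} leaves P1 open — so {gamma} is the unique smallest valid adjustment set.

{gamma}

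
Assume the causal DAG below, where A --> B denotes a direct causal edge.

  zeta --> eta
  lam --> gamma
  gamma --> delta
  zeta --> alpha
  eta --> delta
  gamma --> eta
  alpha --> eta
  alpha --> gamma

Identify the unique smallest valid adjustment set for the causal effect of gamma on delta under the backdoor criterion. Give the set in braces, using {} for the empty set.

Variables eligible for adjustment (non-descendants of gamma, excluding gamma and delta): {alpha, lam, zeta}.
Backdoor paths from gamma to delta:
  P1: gamma <- alpha <- zeta -> eta -> delta
  P2: gamma <- alpha -> eta -> delta
The empty set is not sufficient: P1 (gamma <- alpha <- zeta -> eta -> delta) has no collider blocking it and no conditioned non-collider, so it is open.
Try {alpha}:
  P1: blocked at chain node alpha ∈ conditioning set.
  P2: blocked at fork node alpha ∈ conditioning set.
{alpha} contains no descendant of gamma and blocks every backdoor path.
No other singleton works — e.g. {lam} leaves P1 open — so {alpha} is the unique smallest valid adjustment set.

{alpha}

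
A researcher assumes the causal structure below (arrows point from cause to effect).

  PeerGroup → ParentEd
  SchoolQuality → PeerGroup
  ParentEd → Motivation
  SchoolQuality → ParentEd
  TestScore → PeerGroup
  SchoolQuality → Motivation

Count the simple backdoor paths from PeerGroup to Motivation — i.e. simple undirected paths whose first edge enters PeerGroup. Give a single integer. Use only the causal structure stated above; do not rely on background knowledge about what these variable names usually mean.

A backdoor path from PeerGroup to Motivation is any simple undirected path whose first edge points into PeerGroup (i.e. leaves PeerGroup via a parent).
Parents of PeerGroup: {SchoolQuality, TestScore}.
Enumerating:
  P1: PeerGroup <- SchoolQuality -> ParentEd -> Motivation
  P2: PeerGroup <- SchoolQuality -> Motivation
That exhausts the simple backdoor paths. Count: 2.

2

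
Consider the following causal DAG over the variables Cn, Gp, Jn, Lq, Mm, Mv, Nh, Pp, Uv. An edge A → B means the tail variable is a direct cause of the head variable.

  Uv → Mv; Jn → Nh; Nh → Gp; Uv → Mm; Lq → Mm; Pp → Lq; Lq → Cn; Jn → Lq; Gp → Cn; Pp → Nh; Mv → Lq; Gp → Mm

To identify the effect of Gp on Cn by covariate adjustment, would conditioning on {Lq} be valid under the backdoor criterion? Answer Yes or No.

Yes

Backdoor paths from Gp to Cn (paths whose first edge points into Gp):
  P1: Gp <- Nh <- Jn -> Lq -> Cn
  P2: Gp <- Nh <- Pp -> Lq -> Cn
Condition 1 (no descendant of Gp in the set): holds — descendants of Gp are {Cn, Mm}; none are in {Lq}.
Condition 2 (every backdoor path blocked by {Lq}):
  P1: blocked at chain node Lq ∈ conditioning set.
  P2: blocked at chain node Lq ∈ conditioning set.
{Lq} satisfies the backdoor criterion.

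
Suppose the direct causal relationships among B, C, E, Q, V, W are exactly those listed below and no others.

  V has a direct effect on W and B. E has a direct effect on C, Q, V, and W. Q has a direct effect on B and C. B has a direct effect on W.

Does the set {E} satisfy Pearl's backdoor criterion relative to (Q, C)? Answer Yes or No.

Backdoor paths from Q to C (paths whose first edge points into Q):
  P1: Q <- E -> C
Condition 1 (no descendant of Q in the set): holds — descendants of Q are {B, C, W}; none are in {E}.
Condition 2 (every backdoor path blocked by {E}):
  P1: blocked at fork node E ∈ conditioning set.
{E} satisfies the backdoor criterion.

Yes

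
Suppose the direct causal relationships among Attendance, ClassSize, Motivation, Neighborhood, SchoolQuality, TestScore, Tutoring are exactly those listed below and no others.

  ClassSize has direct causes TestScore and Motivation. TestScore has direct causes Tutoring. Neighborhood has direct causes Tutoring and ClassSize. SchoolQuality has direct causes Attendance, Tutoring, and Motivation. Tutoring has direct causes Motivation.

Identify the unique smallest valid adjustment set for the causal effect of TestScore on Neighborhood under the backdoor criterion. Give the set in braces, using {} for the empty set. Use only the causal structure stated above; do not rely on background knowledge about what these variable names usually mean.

{Tutoring}

Variables eligible for adjustment (non-descendants of TestScore, excluding TestScore and Neighborhood): {Attendance, Motivation, SchoolQuality, Tutoring}.
Backdoor paths from TestScore to Neighborhood:
  P1: TestScore <- Tutoring <- Motivation -> ClassSize -> Neighborhood
  P2: TestScore <- Tutoring -> Neighborhood
  P3: TestScore <- Tutoring -> SchoolQuality <- Motivation -> ClassSize -> Neighborhood
The empty set is not sufficient: P1 (TestScore <- Tutoring <- Motivation -> ClassSize -> Neighborhood) has no collider blocking it and no conditioned non-collider, so it is open.
Try {Tutoring}:
  P1: blocked at chain node Tutoring ∈ conditioning set.
  P2: blocked at fork node Tutoring ∈ conditioning set.
  P3: blocked at fork node Tutoring ∈ conditioning set.
{Tutoring} contains no descendant of TestScore and blocks every backdoor path.
No other singleton works — e.g. {Motivation} leaves P2 open — so {Tutoring} is the unique smallest valid adjustment set.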